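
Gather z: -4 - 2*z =-2*z - 4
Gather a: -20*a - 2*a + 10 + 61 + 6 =77 - 22*a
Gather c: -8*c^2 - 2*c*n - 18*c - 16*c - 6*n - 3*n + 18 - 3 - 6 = -8*c^2 + c*(-2*n - 34) - 9*n + 9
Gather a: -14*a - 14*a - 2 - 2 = -28*a - 4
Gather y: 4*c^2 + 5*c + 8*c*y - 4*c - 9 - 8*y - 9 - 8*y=4*c^2 + c + y*(8*c - 16) - 18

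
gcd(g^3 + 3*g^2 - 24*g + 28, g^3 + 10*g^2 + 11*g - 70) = g^2 + 5*g - 14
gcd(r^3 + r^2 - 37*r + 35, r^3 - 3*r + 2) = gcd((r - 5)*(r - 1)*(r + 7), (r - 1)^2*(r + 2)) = r - 1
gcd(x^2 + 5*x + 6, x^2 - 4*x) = 1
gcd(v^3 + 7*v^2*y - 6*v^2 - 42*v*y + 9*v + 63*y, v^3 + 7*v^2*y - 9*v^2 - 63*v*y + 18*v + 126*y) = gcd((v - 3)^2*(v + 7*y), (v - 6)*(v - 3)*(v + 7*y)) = v^2 + 7*v*y - 3*v - 21*y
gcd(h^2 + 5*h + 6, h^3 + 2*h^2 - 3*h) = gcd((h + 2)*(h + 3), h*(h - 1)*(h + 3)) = h + 3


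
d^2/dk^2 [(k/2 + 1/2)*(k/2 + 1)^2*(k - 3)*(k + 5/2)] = 5*k^3/2 + 27*k^2/4 - 3*k/2 - 75/8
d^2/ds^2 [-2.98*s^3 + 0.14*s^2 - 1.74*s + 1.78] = 0.28 - 17.88*s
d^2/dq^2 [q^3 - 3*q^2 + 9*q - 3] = 6*q - 6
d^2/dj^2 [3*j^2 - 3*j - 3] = 6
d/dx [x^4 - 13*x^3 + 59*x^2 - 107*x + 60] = 4*x^3 - 39*x^2 + 118*x - 107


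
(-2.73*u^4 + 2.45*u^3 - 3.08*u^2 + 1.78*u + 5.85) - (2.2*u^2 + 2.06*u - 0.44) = -2.73*u^4 + 2.45*u^3 - 5.28*u^2 - 0.28*u + 6.29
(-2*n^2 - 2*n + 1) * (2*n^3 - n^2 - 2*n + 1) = -4*n^5 - 2*n^4 + 8*n^3 + n^2 - 4*n + 1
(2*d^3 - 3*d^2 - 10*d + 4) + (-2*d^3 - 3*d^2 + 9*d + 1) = -6*d^2 - d + 5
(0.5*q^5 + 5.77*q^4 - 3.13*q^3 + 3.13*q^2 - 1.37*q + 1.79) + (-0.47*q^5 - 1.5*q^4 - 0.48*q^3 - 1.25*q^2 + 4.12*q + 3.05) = 0.03*q^5 + 4.27*q^4 - 3.61*q^3 + 1.88*q^2 + 2.75*q + 4.84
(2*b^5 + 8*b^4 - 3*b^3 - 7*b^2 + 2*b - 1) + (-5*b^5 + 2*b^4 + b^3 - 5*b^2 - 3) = -3*b^5 + 10*b^4 - 2*b^3 - 12*b^2 + 2*b - 4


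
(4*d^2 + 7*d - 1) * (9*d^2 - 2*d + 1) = 36*d^4 + 55*d^3 - 19*d^2 + 9*d - 1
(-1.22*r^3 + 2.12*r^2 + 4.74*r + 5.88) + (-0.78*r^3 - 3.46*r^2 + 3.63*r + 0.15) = -2.0*r^3 - 1.34*r^2 + 8.37*r + 6.03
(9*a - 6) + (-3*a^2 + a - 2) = -3*a^2 + 10*a - 8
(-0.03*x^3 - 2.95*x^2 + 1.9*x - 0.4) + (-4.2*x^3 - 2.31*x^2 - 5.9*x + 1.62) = -4.23*x^3 - 5.26*x^2 - 4.0*x + 1.22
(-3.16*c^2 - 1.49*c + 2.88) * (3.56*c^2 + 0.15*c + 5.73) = -11.2496*c^4 - 5.7784*c^3 - 8.0775*c^2 - 8.1057*c + 16.5024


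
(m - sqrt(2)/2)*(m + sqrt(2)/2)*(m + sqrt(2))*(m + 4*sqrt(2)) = m^4 + 5*sqrt(2)*m^3 + 15*m^2/2 - 5*sqrt(2)*m/2 - 4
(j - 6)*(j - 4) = j^2 - 10*j + 24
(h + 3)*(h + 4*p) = h^2 + 4*h*p + 3*h + 12*p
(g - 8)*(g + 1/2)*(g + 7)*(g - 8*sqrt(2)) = g^4 - 8*sqrt(2)*g^3 - g^3/2 - 113*g^2/2 + 4*sqrt(2)*g^2 - 28*g + 452*sqrt(2)*g + 224*sqrt(2)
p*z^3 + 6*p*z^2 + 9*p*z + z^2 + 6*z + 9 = (z + 3)^2*(p*z + 1)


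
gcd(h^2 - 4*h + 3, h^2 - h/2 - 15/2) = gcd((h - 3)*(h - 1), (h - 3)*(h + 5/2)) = h - 3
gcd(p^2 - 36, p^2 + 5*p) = 1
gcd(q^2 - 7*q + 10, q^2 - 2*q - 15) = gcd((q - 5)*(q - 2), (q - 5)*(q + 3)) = q - 5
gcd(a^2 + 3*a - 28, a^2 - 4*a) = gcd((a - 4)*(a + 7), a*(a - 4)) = a - 4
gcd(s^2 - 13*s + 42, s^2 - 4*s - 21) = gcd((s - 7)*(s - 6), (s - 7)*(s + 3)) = s - 7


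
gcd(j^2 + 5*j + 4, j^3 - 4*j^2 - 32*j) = j + 4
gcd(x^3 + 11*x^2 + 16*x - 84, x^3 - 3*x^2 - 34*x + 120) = x + 6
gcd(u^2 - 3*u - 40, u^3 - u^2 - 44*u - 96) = u - 8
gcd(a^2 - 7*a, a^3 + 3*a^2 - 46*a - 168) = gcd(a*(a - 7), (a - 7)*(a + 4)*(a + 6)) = a - 7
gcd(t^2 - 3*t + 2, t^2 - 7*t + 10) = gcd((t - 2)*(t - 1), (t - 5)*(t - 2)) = t - 2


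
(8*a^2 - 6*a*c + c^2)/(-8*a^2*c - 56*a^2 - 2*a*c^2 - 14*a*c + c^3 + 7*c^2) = (-2*a + c)/(2*a*c + 14*a + c^2 + 7*c)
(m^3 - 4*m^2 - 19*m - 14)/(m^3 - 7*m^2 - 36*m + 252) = (m^2 + 3*m + 2)/(m^2 - 36)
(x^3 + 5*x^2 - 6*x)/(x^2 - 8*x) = (x^2 + 5*x - 6)/(x - 8)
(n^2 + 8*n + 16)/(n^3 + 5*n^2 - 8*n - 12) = (n^2 + 8*n + 16)/(n^3 + 5*n^2 - 8*n - 12)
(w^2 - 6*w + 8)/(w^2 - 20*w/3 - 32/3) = 3*(-w^2 + 6*w - 8)/(-3*w^2 + 20*w + 32)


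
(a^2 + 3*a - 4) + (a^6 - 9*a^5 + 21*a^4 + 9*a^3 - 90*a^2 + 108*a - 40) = a^6 - 9*a^5 + 21*a^4 + 9*a^3 - 89*a^2 + 111*a - 44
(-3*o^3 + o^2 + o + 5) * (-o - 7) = 3*o^4 + 20*o^3 - 8*o^2 - 12*o - 35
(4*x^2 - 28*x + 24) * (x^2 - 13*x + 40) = 4*x^4 - 80*x^3 + 548*x^2 - 1432*x + 960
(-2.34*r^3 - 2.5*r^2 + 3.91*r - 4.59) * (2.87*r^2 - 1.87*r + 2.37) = -6.7158*r^5 - 2.7992*r^4 + 10.3509*r^3 - 26.41*r^2 + 17.85*r - 10.8783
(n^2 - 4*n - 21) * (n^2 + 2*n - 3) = n^4 - 2*n^3 - 32*n^2 - 30*n + 63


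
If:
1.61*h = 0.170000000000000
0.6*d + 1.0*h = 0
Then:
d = -0.18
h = 0.11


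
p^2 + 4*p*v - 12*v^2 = (p - 2*v)*(p + 6*v)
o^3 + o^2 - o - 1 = (o - 1)*(o + 1)^2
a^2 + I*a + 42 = (a - 6*I)*(a + 7*I)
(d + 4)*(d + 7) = d^2 + 11*d + 28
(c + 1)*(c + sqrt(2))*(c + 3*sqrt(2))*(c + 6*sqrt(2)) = c^4 + c^3 + 10*sqrt(2)*c^3 + 10*sqrt(2)*c^2 + 54*c^2 + 36*sqrt(2)*c + 54*c + 36*sqrt(2)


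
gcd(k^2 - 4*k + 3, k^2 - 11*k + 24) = k - 3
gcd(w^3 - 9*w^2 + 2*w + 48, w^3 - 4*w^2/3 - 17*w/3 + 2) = w^2 - w - 6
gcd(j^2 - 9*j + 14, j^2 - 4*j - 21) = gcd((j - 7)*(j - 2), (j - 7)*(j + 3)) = j - 7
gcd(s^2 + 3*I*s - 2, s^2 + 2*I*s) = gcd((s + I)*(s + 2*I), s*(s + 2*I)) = s + 2*I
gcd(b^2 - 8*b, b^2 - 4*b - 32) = b - 8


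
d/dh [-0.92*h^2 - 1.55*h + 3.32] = -1.84*h - 1.55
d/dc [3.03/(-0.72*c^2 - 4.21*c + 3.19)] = (4.3632*c + 12.7563)/(0.72*c^2 + 4.21*c - 3.19)^2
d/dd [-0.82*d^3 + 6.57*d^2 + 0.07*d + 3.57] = -2.46*d^2 + 13.14*d + 0.07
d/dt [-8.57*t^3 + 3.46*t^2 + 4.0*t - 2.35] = -25.71*t^2 + 6.92*t + 4.0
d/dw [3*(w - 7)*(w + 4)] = 6*w - 9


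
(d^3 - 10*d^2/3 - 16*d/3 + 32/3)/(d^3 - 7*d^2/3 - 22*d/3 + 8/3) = (3*d - 4)/(3*d - 1)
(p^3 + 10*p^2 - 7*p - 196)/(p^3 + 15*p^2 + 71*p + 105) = (p^2 + 3*p - 28)/(p^2 + 8*p + 15)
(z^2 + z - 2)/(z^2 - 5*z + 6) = (z^2 + z - 2)/(z^2 - 5*z + 6)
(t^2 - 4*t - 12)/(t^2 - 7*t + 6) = (t + 2)/(t - 1)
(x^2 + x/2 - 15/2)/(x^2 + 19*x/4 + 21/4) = 2*(2*x - 5)/(4*x + 7)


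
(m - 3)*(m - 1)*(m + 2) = m^3 - 2*m^2 - 5*m + 6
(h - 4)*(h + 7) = h^2 + 3*h - 28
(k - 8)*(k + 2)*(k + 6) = k^3 - 52*k - 96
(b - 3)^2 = b^2 - 6*b + 9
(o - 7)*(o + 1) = o^2 - 6*o - 7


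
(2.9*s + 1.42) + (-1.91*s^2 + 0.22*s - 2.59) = -1.91*s^2 + 3.12*s - 1.17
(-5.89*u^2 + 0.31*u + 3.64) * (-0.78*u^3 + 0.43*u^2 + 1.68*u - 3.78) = 4.5942*u^5 - 2.7745*u^4 - 12.6011*u^3 + 24.3502*u^2 + 4.9434*u - 13.7592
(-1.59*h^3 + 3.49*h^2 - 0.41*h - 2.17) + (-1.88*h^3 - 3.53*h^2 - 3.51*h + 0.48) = -3.47*h^3 - 0.0399999999999996*h^2 - 3.92*h - 1.69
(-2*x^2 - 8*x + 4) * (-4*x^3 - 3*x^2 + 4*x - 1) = 8*x^5 + 38*x^4 - 42*x^2 + 24*x - 4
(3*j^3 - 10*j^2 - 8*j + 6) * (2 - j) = -3*j^4 + 16*j^3 - 12*j^2 - 22*j + 12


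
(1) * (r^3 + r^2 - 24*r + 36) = r^3 + r^2 - 24*r + 36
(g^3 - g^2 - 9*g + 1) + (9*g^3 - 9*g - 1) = 10*g^3 - g^2 - 18*g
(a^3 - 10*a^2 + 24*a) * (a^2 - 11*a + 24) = a^5 - 21*a^4 + 158*a^3 - 504*a^2 + 576*a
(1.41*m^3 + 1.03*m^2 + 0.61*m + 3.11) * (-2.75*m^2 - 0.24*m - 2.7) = -3.8775*m^5 - 3.1709*m^4 - 5.7317*m^3 - 11.4799*m^2 - 2.3934*m - 8.397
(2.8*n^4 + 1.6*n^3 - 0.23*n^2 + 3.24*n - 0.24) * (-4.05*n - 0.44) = -11.34*n^5 - 7.712*n^4 + 0.2275*n^3 - 13.0208*n^2 - 0.4536*n + 0.1056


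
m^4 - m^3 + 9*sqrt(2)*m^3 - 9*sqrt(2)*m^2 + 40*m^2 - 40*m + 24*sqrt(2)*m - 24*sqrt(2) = (m - 1)*(m + sqrt(2))*(m + 2*sqrt(2))*(m + 6*sqrt(2))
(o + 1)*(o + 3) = o^2 + 4*o + 3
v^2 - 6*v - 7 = (v - 7)*(v + 1)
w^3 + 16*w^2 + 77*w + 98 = (w + 2)*(w + 7)^2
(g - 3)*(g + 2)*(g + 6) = g^3 + 5*g^2 - 12*g - 36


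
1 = 1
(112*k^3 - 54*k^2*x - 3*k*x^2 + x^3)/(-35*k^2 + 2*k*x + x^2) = (16*k^2 - 10*k*x + x^2)/(-5*k + x)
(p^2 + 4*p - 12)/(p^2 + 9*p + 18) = (p - 2)/(p + 3)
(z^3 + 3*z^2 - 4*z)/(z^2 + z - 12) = z*(z - 1)/(z - 3)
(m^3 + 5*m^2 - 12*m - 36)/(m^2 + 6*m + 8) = (m^2 + 3*m - 18)/(m + 4)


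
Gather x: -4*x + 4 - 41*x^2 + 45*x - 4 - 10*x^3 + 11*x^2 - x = -10*x^3 - 30*x^2 + 40*x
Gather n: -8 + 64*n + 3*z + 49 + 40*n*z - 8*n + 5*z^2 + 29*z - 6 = n*(40*z + 56) + 5*z^2 + 32*z + 35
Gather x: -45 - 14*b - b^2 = -b^2 - 14*b - 45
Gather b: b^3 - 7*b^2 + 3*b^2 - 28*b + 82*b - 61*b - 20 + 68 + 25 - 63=b^3 - 4*b^2 - 7*b + 10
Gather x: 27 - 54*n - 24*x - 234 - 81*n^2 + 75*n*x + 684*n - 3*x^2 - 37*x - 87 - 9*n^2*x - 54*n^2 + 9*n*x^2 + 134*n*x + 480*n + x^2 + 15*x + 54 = -135*n^2 + 1110*n + x^2*(9*n - 2) + x*(-9*n^2 + 209*n - 46) - 240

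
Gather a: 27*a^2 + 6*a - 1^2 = 27*a^2 + 6*a - 1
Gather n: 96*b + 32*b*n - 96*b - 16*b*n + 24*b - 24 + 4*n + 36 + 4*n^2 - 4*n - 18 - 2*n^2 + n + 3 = 24*b + 2*n^2 + n*(16*b + 1) - 3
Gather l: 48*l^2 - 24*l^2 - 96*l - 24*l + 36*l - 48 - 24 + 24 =24*l^2 - 84*l - 48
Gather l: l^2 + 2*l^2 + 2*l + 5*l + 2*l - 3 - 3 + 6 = 3*l^2 + 9*l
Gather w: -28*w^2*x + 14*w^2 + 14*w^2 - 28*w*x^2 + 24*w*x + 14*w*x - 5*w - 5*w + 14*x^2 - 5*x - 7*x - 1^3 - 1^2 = w^2*(28 - 28*x) + w*(-28*x^2 + 38*x - 10) + 14*x^2 - 12*x - 2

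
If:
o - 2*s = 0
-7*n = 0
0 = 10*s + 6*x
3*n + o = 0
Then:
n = 0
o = 0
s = 0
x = 0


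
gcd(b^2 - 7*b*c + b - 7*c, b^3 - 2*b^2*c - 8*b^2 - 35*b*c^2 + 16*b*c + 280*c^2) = b - 7*c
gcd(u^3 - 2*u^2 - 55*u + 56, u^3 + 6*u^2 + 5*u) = 1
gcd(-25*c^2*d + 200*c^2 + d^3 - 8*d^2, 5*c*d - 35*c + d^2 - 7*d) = 5*c + d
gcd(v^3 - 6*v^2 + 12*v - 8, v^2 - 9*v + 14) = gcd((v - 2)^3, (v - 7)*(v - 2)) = v - 2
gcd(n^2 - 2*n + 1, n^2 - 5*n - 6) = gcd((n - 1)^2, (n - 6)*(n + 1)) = 1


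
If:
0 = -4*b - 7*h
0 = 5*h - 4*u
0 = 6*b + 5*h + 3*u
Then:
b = 0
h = 0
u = 0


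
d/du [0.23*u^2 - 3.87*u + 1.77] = 0.46*u - 3.87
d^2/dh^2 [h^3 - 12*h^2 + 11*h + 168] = 6*h - 24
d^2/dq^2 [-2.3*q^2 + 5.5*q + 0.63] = -4.60000000000000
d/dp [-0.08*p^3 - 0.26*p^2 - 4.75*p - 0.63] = -0.24*p^2 - 0.52*p - 4.75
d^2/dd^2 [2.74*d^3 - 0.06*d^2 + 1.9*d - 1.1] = 16.44*d - 0.12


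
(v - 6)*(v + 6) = v^2 - 36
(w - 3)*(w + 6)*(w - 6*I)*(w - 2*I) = w^4 + 3*w^3 - 8*I*w^3 - 30*w^2 - 24*I*w^2 - 36*w + 144*I*w + 216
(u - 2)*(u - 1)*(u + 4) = u^3 + u^2 - 10*u + 8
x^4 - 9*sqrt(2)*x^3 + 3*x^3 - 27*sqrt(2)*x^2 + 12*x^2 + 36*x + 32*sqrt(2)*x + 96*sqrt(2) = (x + 3)*(x - 8*sqrt(2))*(x - 2*sqrt(2))*(x + sqrt(2))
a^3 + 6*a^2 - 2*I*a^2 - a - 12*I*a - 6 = (a + 6)*(a - I)^2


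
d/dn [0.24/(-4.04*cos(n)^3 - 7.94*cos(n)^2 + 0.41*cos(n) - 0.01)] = (-2.9088*cos(n)^2 - 3.8112*cos(n) + 0.0984)*sin(n)/(4.04*cos(n)^3 + 7.94*cos(n)^2 - 0.41*cos(n) + 0.01)^2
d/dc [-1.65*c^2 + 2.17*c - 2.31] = 2.17 - 3.3*c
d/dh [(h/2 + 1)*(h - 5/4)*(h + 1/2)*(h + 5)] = 2*h^3 + 75*h^2/8 + 33*h/8 - 95/16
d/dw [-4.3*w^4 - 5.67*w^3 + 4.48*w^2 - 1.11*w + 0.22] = -17.2*w^3 - 17.01*w^2 + 8.96*w - 1.11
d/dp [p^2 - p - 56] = 2*p - 1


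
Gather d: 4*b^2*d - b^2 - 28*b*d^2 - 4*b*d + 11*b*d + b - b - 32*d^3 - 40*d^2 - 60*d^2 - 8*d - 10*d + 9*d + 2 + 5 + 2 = -b^2 - 32*d^3 + d^2*(-28*b - 100) + d*(4*b^2 + 7*b - 9) + 9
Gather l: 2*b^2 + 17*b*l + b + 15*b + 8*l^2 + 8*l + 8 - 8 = 2*b^2 + 16*b + 8*l^2 + l*(17*b + 8)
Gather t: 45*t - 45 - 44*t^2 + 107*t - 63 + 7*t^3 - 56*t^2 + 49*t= 7*t^3 - 100*t^2 + 201*t - 108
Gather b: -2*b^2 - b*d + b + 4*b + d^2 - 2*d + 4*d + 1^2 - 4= -2*b^2 + b*(5 - d) + d^2 + 2*d - 3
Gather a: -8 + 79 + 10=81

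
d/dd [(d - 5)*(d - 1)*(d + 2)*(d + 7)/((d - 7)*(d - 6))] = 2*(d^5 - 18*d^4 + 45*d^3 + 436*d^2 - 1540*d - 364)/(d^4 - 26*d^3 + 253*d^2 - 1092*d + 1764)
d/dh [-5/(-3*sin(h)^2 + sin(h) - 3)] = 5*(1 - 6*sin(h))*cos(h)/(3*sin(h)^2 - sin(h) + 3)^2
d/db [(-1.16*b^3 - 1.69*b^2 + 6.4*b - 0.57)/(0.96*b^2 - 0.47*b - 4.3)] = (-1.1136*b^4 + 1.0904*b^3 + 9.6143*b^2 + 15.6284*b - 27.7879)/(0.9216*b^4 - 0.9024*b^3 - 8.0351*b^2 + 4.042*b + 18.49)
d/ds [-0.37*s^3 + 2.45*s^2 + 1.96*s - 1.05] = -1.11*s^2 + 4.9*s + 1.96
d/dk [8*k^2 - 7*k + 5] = 16*k - 7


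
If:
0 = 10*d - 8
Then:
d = 4/5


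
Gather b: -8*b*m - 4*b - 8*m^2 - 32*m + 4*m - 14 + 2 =b*(-8*m - 4) - 8*m^2 - 28*m - 12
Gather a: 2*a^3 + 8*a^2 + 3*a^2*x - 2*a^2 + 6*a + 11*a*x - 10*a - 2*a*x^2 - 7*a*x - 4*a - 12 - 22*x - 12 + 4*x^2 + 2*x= 2*a^3 + a^2*(3*x + 6) + a*(-2*x^2 + 4*x - 8) + 4*x^2 - 20*x - 24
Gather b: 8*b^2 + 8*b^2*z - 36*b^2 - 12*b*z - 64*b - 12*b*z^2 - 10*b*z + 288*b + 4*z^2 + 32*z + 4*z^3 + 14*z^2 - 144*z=b^2*(8*z - 28) + b*(-12*z^2 - 22*z + 224) + 4*z^3 + 18*z^2 - 112*z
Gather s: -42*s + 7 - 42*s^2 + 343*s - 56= -42*s^2 + 301*s - 49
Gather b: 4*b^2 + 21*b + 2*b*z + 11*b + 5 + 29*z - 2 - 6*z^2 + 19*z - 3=4*b^2 + b*(2*z + 32) - 6*z^2 + 48*z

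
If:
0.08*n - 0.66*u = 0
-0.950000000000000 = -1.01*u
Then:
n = 7.76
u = 0.94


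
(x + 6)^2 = x^2 + 12*x + 36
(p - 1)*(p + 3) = p^2 + 2*p - 3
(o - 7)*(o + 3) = o^2 - 4*o - 21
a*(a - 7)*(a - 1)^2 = a^4 - 9*a^3 + 15*a^2 - 7*a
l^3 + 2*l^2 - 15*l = l*(l - 3)*(l + 5)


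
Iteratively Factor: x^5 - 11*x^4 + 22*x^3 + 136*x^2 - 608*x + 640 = (x - 4)*(x^4 - 7*x^3 - 6*x^2 + 112*x - 160) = (x - 4)*(x - 2)*(x^3 - 5*x^2 - 16*x + 80) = (x - 4)^2*(x - 2)*(x^2 - x - 20) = (x - 4)^2*(x - 2)*(x + 4)*(x - 5)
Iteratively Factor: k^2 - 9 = (k - 3)*(k + 3)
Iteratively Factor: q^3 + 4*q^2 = (q)*(q^2 + 4*q) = q*(q + 4)*(q)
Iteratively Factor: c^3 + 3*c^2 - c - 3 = (c - 1)*(c^2 + 4*c + 3) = (c - 1)*(c + 3)*(c + 1)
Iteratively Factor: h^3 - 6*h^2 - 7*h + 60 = (h + 3)*(h^2 - 9*h + 20) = (h - 4)*(h + 3)*(h - 5)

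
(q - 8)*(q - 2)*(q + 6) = q^3 - 4*q^2 - 44*q + 96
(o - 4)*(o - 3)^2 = o^3 - 10*o^2 + 33*o - 36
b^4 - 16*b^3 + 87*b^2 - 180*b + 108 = (b - 6)^2*(b - 3)*(b - 1)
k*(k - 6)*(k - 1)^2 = k^4 - 8*k^3 + 13*k^2 - 6*k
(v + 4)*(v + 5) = v^2 + 9*v + 20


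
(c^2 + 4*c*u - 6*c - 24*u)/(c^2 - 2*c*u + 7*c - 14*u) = (c^2 + 4*c*u - 6*c - 24*u)/(c^2 - 2*c*u + 7*c - 14*u)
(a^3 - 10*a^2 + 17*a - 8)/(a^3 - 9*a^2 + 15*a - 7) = (a - 8)/(a - 7)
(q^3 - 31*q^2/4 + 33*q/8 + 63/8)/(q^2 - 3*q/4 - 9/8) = q - 7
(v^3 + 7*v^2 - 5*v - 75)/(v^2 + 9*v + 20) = (v^2 + 2*v - 15)/(v + 4)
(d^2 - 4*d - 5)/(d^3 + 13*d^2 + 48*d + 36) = (d - 5)/(d^2 + 12*d + 36)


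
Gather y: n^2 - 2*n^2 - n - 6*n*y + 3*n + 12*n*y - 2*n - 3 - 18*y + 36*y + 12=-n^2 + y*(6*n + 18) + 9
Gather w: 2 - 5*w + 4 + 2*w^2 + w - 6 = 2*w^2 - 4*w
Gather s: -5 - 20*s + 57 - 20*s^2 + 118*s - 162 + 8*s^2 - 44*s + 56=-12*s^2 + 54*s - 54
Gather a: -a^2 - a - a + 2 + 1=-a^2 - 2*a + 3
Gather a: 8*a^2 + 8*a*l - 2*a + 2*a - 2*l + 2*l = 8*a^2 + 8*a*l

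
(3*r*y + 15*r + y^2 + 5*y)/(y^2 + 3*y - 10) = (3*r + y)/(y - 2)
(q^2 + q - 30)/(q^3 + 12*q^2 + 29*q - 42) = (q - 5)/(q^2 + 6*q - 7)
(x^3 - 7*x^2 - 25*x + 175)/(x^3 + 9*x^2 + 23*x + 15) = (x^2 - 12*x + 35)/(x^2 + 4*x + 3)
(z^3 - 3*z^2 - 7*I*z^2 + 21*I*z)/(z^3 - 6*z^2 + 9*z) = (z - 7*I)/(z - 3)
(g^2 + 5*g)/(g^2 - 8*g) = (g + 5)/(g - 8)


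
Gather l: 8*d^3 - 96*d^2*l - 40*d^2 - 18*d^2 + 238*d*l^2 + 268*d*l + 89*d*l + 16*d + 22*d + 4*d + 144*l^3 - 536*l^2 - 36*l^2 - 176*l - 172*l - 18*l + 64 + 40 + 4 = 8*d^3 - 58*d^2 + 42*d + 144*l^3 + l^2*(238*d - 572) + l*(-96*d^2 + 357*d - 366) + 108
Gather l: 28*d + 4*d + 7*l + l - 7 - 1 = 32*d + 8*l - 8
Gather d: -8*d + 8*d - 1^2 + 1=0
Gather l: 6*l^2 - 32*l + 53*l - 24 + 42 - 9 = 6*l^2 + 21*l + 9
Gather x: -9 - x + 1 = -x - 8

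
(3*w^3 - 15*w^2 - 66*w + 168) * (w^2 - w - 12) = 3*w^5 - 18*w^4 - 87*w^3 + 414*w^2 + 624*w - 2016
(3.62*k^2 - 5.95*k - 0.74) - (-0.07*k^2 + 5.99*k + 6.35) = 3.69*k^2 - 11.94*k - 7.09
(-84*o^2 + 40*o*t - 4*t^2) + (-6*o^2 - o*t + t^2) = -90*o^2 + 39*o*t - 3*t^2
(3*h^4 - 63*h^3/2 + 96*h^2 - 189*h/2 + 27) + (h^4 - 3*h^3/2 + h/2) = 4*h^4 - 33*h^3 + 96*h^2 - 94*h + 27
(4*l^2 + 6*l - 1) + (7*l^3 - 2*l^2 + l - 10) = 7*l^3 + 2*l^2 + 7*l - 11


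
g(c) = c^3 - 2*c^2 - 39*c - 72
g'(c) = 3*c^2 - 4*c - 39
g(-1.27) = -27.74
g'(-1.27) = -29.08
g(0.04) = -73.56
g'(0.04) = -39.16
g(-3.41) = -1.92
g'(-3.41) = 9.52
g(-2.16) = -7.17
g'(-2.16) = -16.36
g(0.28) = -83.05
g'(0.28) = -39.88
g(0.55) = -93.89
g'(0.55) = -40.29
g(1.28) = -123.10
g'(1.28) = -39.20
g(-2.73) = -0.78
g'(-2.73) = -5.72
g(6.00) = -162.00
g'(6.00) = 45.00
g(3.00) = -180.00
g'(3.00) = -24.00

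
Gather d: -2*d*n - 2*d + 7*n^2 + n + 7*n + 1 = d*(-2*n - 2) + 7*n^2 + 8*n + 1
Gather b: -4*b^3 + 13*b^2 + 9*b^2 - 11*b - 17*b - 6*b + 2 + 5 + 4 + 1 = -4*b^3 + 22*b^2 - 34*b + 12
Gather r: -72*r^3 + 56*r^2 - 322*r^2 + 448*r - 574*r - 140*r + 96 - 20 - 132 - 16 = -72*r^3 - 266*r^2 - 266*r - 72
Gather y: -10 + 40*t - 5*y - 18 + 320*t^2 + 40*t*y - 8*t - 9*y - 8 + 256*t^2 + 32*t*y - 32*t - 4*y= 576*t^2 + y*(72*t - 18) - 36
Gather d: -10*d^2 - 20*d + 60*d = -10*d^2 + 40*d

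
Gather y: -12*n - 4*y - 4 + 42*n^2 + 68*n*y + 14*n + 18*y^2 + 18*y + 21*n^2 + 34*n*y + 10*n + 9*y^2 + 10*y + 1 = 63*n^2 + 12*n + 27*y^2 + y*(102*n + 24) - 3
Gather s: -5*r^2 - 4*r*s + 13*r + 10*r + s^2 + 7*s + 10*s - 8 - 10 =-5*r^2 + 23*r + s^2 + s*(17 - 4*r) - 18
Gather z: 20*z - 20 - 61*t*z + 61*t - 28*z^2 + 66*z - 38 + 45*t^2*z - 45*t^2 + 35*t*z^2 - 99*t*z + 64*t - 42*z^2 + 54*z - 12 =-45*t^2 + 125*t + z^2*(35*t - 70) + z*(45*t^2 - 160*t + 140) - 70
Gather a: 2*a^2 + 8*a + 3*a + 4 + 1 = 2*a^2 + 11*a + 5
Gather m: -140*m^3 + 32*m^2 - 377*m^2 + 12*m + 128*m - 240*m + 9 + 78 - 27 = -140*m^3 - 345*m^2 - 100*m + 60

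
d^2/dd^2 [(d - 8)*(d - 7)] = 2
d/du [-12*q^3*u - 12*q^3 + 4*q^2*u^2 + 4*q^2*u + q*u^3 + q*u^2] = q*(-12*q^2 + 8*q*u + 4*q + 3*u^2 + 2*u)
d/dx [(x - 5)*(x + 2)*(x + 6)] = 3*x^2 + 6*x - 28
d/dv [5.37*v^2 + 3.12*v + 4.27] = 10.74*v + 3.12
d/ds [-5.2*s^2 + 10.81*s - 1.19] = 10.81 - 10.4*s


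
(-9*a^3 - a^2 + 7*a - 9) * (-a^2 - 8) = 9*a^5 + a^4 + 65*a^3 + 17*a^2 - 56*a + 72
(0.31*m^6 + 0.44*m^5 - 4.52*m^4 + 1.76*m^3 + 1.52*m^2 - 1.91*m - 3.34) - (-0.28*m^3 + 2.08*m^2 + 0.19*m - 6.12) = 0.31*m^6 + 0.44*m^5 - 4.52*m^4 + 2.04*m^3 - 0.56*m^2 - 2.1*m + 2.78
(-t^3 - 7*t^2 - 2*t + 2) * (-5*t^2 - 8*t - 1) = 5*t^5 + 43*t^4 + 67*t^3 + 13*t^2 - 14*t - 2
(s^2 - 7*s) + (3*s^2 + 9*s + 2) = 4*s^2 + 2*s + 2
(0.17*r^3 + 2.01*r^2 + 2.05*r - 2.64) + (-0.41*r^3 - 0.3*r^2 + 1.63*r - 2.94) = -0.24*r^3 + 1.71*r^2 + 3.68*r - 5.58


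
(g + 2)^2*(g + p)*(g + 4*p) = g^4 + 5*g^3*p + 4*g^3 + 4*g^2*p^2 + 20*g^2*p + 4*g^2 + 16*g*p^2 + 20*g*p + 16*p^2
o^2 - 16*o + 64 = (o - 8)^2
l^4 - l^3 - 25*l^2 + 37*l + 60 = (l - 4)*(l - 3)*(l + 1)*(l + 5)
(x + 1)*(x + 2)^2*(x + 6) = x^4 + 11*x^3 + 38*x^2 + 52*x + 24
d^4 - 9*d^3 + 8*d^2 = d^2*(d - 8)*(d - 1)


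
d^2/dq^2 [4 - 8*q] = 0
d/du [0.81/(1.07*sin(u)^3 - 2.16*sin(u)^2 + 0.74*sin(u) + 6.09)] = (-2.6001*sin(u)^2 + 3.4992*sin(u) - 0.5994)*cos(u)/(1.07*sin(u)^3 - 2.16*sin(u)^2 + 0.74*sin(u) + 6.09)^2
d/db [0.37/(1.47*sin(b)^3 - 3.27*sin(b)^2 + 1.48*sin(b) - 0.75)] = (-1.6317*sin(b)^2 + 2.4198*sin(b) - 0.5476)*cos(b)/(1.47*sin(b)^3 - 3.27*sin(b)^2 + 1.48*sin(b) - 0.75)^2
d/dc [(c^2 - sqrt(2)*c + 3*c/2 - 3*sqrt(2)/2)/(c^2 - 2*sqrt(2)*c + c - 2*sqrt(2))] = (-sqrt(2)*c^2 - c^2/2 - sqrt(2)*c - 3*sqrt(2)/2 - 2)/(c^4 - 4*sqrt(2)*c^3 + 2*c^3 - 8*sqrt(2)*c^2 + 9*c^2 - 4*sqrt(2)*c + 16*c + 8)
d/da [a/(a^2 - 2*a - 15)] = (a^2 - 2*a*(a - 1) - 2*a - 15)/(-a^2 + 2*a + 15)^2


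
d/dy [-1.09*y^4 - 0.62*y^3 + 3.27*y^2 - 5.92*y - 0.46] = -4.36*y^3 - 1.86*y^2 + 6.54*y - 5.92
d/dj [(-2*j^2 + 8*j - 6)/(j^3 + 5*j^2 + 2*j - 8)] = 2*(j^2 - 6*j - 26)/(j^4 + 12*j^3 + 52*j^2 + 96*j + 64)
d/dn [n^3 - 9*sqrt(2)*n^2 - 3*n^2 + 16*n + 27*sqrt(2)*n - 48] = 3*n^2 - 18*sqrt(2)*n - 6*n + 16 + 27*sqrt(2)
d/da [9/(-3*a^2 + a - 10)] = 9*(6*a - 1)/(3*a^2 - a + 10)^2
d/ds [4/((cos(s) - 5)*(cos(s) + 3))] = 8*(cos(s) - 1)*sin(s)/((cos(s) - 5)^2*(cos(s) + 3)^2)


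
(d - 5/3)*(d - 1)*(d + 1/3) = d^3 - 7*d^2/3 + 7*d/9 + 5/9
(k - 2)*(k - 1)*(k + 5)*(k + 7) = k^4 + 9*k^3 + k^2 - 81*k + 70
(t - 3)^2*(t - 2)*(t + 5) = t^4 - 3*t^3 - 19*t^2 + 87*t - 90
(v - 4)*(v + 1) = v^2 - 3*v - 4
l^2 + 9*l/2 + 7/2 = (l + 1)*(l + 7/2)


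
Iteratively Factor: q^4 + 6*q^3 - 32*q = (q + 4)*(q^3 + 2*q^2 - 8*q) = (q - 2)*(q + 4)*(q^2 + 4*q) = (q - 2)*(q + 4)^2*(q)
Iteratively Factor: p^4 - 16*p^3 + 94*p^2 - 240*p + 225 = (p - 5)*(p^3 - 11*p^2 + 39*p - 45) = (p - 5)^2*(p^2 - 6*p + 9) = (p - 5)^2*(p - 3)*(p - 3)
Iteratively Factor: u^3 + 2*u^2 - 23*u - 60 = (u - 5)*(u^2 + 7*u + 12) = (u - 5)*(u + 4)*(u + 3)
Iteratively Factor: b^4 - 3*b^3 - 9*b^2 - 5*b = (b)*(b^3 - 3*b^2 - 9*b - 5) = b*(b + 1)*(b^2 - 4*b - 5) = b*(b - 5)*(b + 1)*(b + 1)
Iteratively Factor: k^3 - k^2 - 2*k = (k + 1)*(k^2 - 2*k) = k*(k + 1)*(k - 2)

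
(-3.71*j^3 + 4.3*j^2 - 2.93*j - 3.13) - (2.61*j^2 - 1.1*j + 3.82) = -3.71*j^3 + 1.69*j^2 - 1.83*j - 6.95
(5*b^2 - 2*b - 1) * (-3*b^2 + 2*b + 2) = -15*b^4 + 16*b^3 + 9*b^2 - 6*b - 2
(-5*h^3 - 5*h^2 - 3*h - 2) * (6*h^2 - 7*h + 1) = -30*h^5 + 5*h^4 + 12*h^3 + 4*h^2 + 11*h - 2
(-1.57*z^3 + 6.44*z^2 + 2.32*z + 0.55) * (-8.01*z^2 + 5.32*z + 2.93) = 12.5757*z^5 - 59.9368*z^4 + 11.0775*z^3 + 26.8061*z^2 + 9.7236*z + 1.6115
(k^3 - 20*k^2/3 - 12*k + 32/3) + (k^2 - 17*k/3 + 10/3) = k^3 - 17*k^2/3 - 53*k/3 + 14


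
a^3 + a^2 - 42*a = a*(a - 6)*(a + 7)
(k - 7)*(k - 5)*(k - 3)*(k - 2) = k^4 - 17*k^3 + 101*k^2 - 247*k + 210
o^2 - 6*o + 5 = (o - 5)*(o - 1)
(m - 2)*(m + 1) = m^2 - m - 2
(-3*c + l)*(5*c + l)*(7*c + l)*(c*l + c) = -105*c^4*l - 105*c^4 - c^3*l^2 - c^3*l + 9*c^2*l^3 + 9*c^2*l^2 + c*l^4 + c*l^3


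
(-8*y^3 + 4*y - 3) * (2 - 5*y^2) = 40*y^5 - 36*y^3 + 15*y^2 + 8*y - 6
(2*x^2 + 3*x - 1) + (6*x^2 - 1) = 8*x^2 + 3*x - 2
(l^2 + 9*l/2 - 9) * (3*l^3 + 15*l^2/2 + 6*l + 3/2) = 3*l^5 + 21*l^4 + 51*l^3/4 - 39*l^2 - 189*l/4 - 27/2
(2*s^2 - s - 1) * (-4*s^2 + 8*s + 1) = -8*s^4 + 20*s^3 - 2*s^2 - 9*s - 1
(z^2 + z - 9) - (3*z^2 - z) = -2*z^2 + 2*z - 9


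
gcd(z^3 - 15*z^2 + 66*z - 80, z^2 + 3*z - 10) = z - 2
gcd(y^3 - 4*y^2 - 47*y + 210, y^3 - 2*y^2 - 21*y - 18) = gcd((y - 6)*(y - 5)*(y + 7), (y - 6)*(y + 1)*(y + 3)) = y - 6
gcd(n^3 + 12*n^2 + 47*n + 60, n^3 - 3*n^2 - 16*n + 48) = n + 4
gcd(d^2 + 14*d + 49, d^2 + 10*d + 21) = d + 7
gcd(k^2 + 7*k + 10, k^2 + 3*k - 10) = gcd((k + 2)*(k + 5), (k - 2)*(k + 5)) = k + 5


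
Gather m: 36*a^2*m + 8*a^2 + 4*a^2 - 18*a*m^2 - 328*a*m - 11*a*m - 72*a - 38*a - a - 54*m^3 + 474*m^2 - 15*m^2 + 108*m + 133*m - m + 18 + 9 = 12*a^2 - 111*a - 54*m^3 + m^2*(459 - 18*a) + m*(36*a^2 - 339*a + 240) + 27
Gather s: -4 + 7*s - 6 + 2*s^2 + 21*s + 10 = 2*s^2 + 28*s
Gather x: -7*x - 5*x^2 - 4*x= -5*x^2 - 11*x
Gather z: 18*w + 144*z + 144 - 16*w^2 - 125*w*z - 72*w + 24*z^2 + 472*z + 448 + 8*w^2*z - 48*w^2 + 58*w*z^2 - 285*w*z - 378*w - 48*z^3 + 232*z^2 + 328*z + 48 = -64*w^2 - 432*w - 48*z^3 + z^2*(58*w + 256) + z*(8*w^2 - 410*w + 944) + 640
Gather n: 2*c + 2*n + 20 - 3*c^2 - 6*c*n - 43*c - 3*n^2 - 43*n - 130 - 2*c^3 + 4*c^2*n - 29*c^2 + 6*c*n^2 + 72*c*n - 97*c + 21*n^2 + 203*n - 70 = -2*c^3 - 32*c^2 - 138*c + n^2*(6*c + 18) + n*(4*c^2 + 66*c + 162) - 180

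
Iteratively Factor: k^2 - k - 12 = (k - 4)*(k + 3)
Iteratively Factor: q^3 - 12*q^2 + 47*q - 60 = (q - 4)*(q^2 - 8*q + 15) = (q - 4)*(q - 3)*(q - 5)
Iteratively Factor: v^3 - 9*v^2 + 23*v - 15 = (v - 1)*(v^2 - 8*v + 15) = (v - 3)*(v - 1)*(v - 5)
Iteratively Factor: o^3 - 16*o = (o)*(o^2 - 16) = o*(o - 4)*(o + 4)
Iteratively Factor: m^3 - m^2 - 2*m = (m + 1)*(m^2 - 2*m) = m*(m + 1)*(m - 2)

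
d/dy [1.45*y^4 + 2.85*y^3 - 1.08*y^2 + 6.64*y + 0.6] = 5.8*y^3 + 8.55*y^2 - 2.16*y + 6.64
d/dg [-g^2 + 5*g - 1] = 5 - 2*g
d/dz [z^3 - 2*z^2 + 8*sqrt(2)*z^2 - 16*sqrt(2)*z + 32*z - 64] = 3*z^2 - 4*z + 16*sqrt(2)*z - 16*sqrt(2) + 32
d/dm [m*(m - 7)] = 2*m - 7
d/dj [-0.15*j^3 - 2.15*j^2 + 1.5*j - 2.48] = -0.45*j^2 - 4.3*j + 1.5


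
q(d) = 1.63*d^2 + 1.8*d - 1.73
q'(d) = 3.26*d + 1.8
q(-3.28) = 9.90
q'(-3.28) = -8.89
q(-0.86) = -2.07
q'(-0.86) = -1.00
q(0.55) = -0.25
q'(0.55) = 3.59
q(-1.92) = 0.82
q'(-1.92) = -4.46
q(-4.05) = 17.72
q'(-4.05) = -11.40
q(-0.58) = -2.23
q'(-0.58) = -0.09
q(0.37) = -0.84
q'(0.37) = 3.01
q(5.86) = 64.79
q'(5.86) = 20.90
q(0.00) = -1.73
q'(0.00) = 1.80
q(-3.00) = 7.54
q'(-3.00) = -7.98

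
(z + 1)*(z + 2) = z^2 + 3*z + 2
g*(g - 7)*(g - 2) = g^3 - 9*g^2 + 14*g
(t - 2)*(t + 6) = t^2 + 4*t - 12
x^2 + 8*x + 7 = (x + 1)*(x + 7)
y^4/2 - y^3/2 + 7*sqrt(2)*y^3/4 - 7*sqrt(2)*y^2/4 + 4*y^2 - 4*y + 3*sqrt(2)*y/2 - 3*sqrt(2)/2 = (y/2 + sqrt(2)/2)*(y - 1)*(y + sqrt(2))*(y + 3*sqrt(2)/2)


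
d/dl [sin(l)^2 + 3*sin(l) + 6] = (2*sin(l) + 3)*cos(l)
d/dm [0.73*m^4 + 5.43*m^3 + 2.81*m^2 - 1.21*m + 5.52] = 2.92*m^3 + 16.29*m^2 + 5.62*m - 1.21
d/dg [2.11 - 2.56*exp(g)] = -2.56*exp(g)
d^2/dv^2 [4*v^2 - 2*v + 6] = 8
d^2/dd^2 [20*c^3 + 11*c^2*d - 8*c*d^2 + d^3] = -16*c + 6*d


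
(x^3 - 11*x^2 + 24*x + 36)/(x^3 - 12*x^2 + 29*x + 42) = (x - 6)/(x - 7)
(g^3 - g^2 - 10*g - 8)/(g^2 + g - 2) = (g^2 - 3*g - 4)/(g - 1)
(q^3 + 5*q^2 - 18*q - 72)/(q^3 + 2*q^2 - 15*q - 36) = (q + 6)/(q + 3)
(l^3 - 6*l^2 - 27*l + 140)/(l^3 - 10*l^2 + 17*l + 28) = (l + 5)/(l + 1)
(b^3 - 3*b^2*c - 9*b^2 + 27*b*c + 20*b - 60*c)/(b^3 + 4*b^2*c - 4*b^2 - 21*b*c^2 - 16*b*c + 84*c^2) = (b - 5)/(b + 7*c)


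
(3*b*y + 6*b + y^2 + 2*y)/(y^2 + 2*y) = (3*b + y)/y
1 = 1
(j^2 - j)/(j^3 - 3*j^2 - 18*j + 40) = j*(j - 1)/(j^3 - 3*j^2 - 18*j + 40)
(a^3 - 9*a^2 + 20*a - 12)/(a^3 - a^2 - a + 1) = (a^2 - 8*a + 12)/(a^2 - 1)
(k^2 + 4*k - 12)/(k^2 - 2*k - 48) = (k - 2)/(k - 8)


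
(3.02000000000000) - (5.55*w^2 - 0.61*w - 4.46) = -5.55*w^2 + 0.61*w + 7.48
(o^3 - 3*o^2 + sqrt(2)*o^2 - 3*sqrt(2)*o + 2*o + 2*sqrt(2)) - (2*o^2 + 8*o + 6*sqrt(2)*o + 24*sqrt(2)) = o^3 - 5*o^2 + sqrt(2)*o^2 - 9*sqrt(2)*o - 6*o - 22*sqrt(2)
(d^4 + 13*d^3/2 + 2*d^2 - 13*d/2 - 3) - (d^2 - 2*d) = d^4 + 13*d^3/2 + d^2 - 9*d/2 - 3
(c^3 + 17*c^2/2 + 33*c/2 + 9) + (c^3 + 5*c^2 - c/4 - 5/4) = 2*c^3 + 27*c^2/2 + 65*c/4 + 31/4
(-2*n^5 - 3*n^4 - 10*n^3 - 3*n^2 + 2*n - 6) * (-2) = 4*n^5 + 6*n^4 + 20*n^3 + 6*n^2 - 4*n + 12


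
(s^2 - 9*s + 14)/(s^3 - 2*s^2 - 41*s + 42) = (s - 2)/(s^2 + 5*s - 6)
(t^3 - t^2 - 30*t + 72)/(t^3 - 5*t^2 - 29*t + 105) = (t^2 + 2*t - 24)/(t^2 - 2*t - 35)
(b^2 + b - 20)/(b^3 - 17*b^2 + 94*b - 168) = (b + 5)/(b^2 - 13*b + 42)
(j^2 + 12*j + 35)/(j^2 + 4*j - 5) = (j + 7)/(j - 1)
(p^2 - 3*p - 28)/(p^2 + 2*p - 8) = (p - 7)/(p - 2)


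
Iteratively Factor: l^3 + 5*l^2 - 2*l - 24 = (l + 3)*(l^2 + 2*l - 8) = (l + 3)*(l + 4)*(l - 2)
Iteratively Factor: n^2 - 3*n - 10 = (n - 5)*(n + 2)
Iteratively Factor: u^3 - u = (u + 1)*(u^2 - u) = (u - 1)*(u + 1)*(u)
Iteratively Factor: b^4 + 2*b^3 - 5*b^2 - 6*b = (b + 1)*(b^3 + b^2 - 6*b) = (b + 1)*(b + 3)*(b^2 - 2*b) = (b - 2)*(b + 1)*(b + 3)*(b)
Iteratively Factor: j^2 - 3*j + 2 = (j - 1)*(j - 2)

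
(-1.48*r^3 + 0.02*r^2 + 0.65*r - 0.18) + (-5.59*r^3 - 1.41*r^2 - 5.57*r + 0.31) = -7.07*r^3 - 1.39*r^2 - 4.92*r + 0.13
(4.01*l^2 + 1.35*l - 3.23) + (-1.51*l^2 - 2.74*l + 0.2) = 2.5*l^2 - 1.39*l - 3.03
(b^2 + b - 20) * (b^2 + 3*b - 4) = b^4 + 4*b^3 - 21*b^2 - 64*b + 80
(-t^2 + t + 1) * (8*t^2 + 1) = -8*t^4 + 8*t^3 + 7*t^2 + t + 1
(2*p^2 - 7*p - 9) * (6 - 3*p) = -6*p^3 + 33*p^2 - 15*p - 54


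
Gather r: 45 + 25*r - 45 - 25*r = 0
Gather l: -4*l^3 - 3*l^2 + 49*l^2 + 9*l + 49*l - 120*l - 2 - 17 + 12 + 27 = -4*l^3 + 46*l^2 - 62*l + 20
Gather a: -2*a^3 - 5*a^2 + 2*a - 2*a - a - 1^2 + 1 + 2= -2*a^3 - 5*a^2 - a + 2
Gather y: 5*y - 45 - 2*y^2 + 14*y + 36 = -2*y^2 + 19*y - 9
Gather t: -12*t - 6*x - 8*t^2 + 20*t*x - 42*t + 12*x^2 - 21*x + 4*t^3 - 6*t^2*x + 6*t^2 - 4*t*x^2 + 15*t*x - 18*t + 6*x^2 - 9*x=4*t^3 + t^2*(-6*x - 2) + t*(-4*x^2 + 35*x - 72) + 18*x^2 - 36*x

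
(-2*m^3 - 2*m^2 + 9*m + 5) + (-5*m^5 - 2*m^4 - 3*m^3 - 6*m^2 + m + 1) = -5*m^5 - 2*m^4 - 5*m^3 - 8*m^2 + 10*m + 6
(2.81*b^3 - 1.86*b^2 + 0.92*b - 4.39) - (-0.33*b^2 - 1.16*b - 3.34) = 2.81*b^3 - 1.53*b^2 + 2.08*b - 1.05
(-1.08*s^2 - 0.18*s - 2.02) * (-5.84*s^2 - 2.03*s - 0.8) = 6.3072*s^4 + 3.2436*s^3 + 13.0262*s^2 + 4.2446*s + 1.616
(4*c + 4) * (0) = 0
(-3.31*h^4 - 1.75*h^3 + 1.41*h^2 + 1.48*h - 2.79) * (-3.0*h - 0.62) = 9.93*h^5 + 7.3022*h^4 - 3.145*h^3 - 5.3142*h^2 + 7.4524*h + 1.7298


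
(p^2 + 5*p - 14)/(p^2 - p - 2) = (p + 7)/(p + 1)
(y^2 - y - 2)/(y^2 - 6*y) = (y^2 - y - 2)/(y*(y - 6))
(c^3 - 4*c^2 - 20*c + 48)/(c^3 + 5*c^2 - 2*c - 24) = (c - 6)/(c + 3)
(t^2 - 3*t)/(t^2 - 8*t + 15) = t/(t - 5)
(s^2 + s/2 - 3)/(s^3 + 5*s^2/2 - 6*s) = (s + 2)/(s*(s + 4))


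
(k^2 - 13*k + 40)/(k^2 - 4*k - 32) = (k - 5)/(k + 4)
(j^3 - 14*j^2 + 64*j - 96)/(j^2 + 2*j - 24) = (j^2 - 10*j + 24)/(j + 6)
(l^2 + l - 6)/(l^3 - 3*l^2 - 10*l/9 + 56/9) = 9*(l + 3)/(9*l^2 - 9*l - 28)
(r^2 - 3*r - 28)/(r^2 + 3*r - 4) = (r - 7)/(r - 1)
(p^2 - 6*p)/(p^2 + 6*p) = (p - 6)/(p + 6)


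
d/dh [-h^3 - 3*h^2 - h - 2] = -3*h^2 - 6*h - 1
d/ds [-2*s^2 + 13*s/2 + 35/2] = 13/2 - 4*s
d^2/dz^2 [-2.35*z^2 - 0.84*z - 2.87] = -4.70000000000000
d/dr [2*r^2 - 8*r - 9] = 4*r - 8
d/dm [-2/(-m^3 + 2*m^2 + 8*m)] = 2*(-3*m^2 + 4*m + 8)/(m^2*(-m^2 + 2*m + 8)^2)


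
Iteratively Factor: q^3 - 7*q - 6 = (q - 3)*(q^2 + 3*q + 2) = (q - 3)*(q + 2)*(q + 1)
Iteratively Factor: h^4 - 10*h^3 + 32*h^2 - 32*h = (h - 4)*(h^3 - 6*h^2 + 8*h) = (h - 4)*(h - 2)*(h^2 - 4*h) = h*(h - 4)*(h - 2)*(h - 4)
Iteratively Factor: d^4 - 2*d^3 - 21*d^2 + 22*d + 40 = (d + 1)*(d^3 - 3*d^2 - 18*d + 40) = (d - 5)*(d + 1)*(d^2 + 2*d - 8) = (d - 5)*(d + 1)*(d + 4)*(d - 2)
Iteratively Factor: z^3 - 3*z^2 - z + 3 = (z + 1)*(z^2 - 4*z + 3) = (z - 3)*(z + 1)*(z - 1)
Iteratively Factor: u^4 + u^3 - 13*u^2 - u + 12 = (u + 4)*(u^3 - 3*u^2 - u + 3) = (u + 1)*(u + 4)*(u^2 - 4*u + 3) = (u - 3)*(u + 1)*(u + 4)*(u - 1)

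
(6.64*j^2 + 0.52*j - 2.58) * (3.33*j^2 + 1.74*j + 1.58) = 22.1112*j^4 + 13.2852*j^3 + 2.8046*j^2 - 3.6676*j - 4.0764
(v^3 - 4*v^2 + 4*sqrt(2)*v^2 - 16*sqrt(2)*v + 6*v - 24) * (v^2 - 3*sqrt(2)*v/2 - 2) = v^5 - 4*v^4 + 5*sqrt(2)*v^4/2 - 10*sqrt(2)*v^3 - 8*v^3 - 17*sqrt(2)*v^2 + 32*v^2 - 12*v + 68*sqrt(2)*v + 48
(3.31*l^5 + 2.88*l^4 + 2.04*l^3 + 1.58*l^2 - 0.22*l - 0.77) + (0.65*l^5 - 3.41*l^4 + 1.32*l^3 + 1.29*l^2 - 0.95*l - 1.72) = 3.96*l^5 - 0.53*l^4 + 3.36*l^3 + 2.87*l^2 - 1.17*l - 2.49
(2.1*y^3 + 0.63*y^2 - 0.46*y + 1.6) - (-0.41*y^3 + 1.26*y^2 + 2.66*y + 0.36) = 2.51*y^3 - 0.63*y^2 - 3.12*y + 1.24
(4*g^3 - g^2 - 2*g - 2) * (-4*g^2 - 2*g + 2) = -16*g^5 - 4*g^4 + 18*g^3 + 10*g^2 - 4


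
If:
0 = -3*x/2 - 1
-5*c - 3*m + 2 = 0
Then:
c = 2/5 - 3*m/5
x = -2/3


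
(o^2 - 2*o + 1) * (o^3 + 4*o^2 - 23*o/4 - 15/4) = o^5 + 2*o^4 - 51*o^3/4 + 47*o^2/4 + 7*o/4 - 15/4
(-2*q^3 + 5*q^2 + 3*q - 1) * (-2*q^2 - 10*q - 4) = 4*q^5 + 10*q^4 - 48*q^3 - 48*q^2 - 2*q + 4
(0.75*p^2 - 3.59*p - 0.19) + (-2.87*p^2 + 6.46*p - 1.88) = -2.12*p^2 + 2.87*p - 2.07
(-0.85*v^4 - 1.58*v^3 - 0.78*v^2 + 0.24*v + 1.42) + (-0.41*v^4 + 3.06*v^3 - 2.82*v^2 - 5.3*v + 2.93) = -1.26*v^4 + 1.48*v^3 - 3.6*v^2 - 5.06*v + 4.35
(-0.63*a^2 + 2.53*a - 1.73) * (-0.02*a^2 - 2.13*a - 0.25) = 0.0126*a^4 + 1.2913*a^3 - 5.1968*a^2 + 3.0524*a + 0.4325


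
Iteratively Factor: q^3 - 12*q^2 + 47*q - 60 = (q - 4)*(q^2 - 8*q + 15) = (q - 4)*(q - 3)*(q - 5)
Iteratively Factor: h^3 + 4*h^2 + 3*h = (h + 1)*(h^2 + 3*h) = h*(h + 1)*(h + 3)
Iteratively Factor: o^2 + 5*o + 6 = (o + 3)*(o + 2)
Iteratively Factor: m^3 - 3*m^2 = (m)*(m^2 - 3*m) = m*(m - 3)*(m)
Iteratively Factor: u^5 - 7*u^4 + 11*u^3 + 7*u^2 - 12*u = (u + 1)*(u^4 - 8*u^3 + 19*u^2 - 12*u) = u*(u + 1)*(u^3 - 8*u^2 + 19*u - 12) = u*(u - 3)*(u + 1)*(u^2 - 5*u + 4) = u*(u - 3)*(u - 1)*(u + 1)*(u - 4)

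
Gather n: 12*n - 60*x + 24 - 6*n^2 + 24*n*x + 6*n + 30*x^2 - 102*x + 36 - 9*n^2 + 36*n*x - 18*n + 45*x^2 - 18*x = -15*n^2 + 60*n*x + 75*x^2 - 180*x + 60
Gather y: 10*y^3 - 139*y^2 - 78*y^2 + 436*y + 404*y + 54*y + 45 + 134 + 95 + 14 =10*y^3 - 217*y^2 + 894*y + 288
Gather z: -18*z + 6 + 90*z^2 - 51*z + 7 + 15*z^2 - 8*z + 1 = 105*z^2 - 77*z + 14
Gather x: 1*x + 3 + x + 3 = 2*x + 6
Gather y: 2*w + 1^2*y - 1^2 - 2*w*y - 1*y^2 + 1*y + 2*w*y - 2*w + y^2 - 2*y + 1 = 0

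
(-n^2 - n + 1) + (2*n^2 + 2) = n^2 - n + 3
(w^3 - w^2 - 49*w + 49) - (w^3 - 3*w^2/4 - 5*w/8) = -w^2/4 - 387*w/8 + 49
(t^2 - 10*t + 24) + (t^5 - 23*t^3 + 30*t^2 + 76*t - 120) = t^5 - 23*t^3 + 31*t^2 + 66*t - 96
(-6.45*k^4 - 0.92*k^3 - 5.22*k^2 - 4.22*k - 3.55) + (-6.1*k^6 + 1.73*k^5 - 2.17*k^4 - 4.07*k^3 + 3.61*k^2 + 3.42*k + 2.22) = -6.1*k^6 + 1.73*k^5 - 8.62*k^4 - 4.99*k^3 - 1.61*k^2 - 0.8*k - 1.33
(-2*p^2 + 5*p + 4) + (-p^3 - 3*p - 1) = -p^3 - 2*p^2 + 2*p + 3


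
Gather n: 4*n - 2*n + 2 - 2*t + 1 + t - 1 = 2*n - t + 2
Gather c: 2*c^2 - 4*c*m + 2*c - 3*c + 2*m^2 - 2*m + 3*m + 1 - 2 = 2*c^2 + c*(-4*m - 1) + 2*m^2 + m - 1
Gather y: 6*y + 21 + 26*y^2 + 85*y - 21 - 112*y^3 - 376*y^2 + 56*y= -112*y^3 - 350*y^2 + 147*y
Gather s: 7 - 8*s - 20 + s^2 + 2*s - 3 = s^2 - 6*s - 16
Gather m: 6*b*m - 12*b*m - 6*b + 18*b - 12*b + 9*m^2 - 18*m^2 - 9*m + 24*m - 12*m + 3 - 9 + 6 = -9*m^2 + m*(3 - 6*b)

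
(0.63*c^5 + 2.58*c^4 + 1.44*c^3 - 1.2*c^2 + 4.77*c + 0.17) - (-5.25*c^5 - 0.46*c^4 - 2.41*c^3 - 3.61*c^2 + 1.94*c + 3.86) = 5.88*c^5 + 3.04*c^4 + 3.85*c^3 + 2.41*c^2 + 2.83*c - 3.69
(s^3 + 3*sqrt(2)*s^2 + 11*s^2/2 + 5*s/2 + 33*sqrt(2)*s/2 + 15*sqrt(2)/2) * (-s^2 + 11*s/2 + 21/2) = -s^5 - 3*sqrt(2)*s^4 + 153*s^3/4 + 143*s^2/2 + 459*sqrt(2)*s^2/4 + 105*s/4 + 429*sqrt(2)*s/2 + 315*sqrt(2)/4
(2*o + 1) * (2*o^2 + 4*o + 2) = 4*o^3 + 10*o^2 + 8*o + 2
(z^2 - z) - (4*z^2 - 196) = -3*z^2 - z + 196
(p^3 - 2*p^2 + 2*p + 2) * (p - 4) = p^4 - 6*p^3 + 10*p^2 - 6*p - 8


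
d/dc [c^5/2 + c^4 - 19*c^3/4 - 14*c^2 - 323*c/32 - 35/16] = 5*c^4/2 + 4*c^3 - 57*c^2/4 - 28*c - 323/32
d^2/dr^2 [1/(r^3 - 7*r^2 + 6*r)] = 2*(r*(7 - 3*r)*(r^2 - 7*r + 6) + (3*r^2 - 14*r + 6)^2)/(r^3*(r^2 - 7*r + 6)^3)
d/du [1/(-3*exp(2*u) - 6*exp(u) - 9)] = 2*(exp(u) + 1)*exp(u)/(3*(exp(2*u) + 2*exp(u) + 3)^2)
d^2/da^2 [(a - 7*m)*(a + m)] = 2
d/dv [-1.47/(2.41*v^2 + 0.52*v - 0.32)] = (7.0854*v + 0.7644)/(2.41*v^2 + 0.52*v - 0.32)^2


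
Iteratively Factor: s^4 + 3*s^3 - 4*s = (s)*(s^3 + 3*s^2 - 4) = s*(s + 2)*(s^2 + s - 2) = s*(s - 1)*(s + 2)*(s + 2)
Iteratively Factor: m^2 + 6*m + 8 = (m + 2)*(m + 4)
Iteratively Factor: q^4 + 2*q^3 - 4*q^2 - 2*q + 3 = (q - 1)*(q^3 + 3*q^2 - q - 3) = (q - 1)^2*(q^2 + 4*q + 3) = (q - 1)^2*(q + 3)*(q + 1)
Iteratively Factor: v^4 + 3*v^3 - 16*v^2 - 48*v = (v - 4)*(v^3 + 7*v^2 + 12*v) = v*(v - 4)*(v^2 + 7*v + 12) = v*(v - 4)*(v + 3)*(v + 4)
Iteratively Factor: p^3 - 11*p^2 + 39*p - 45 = (p - 3)*(p^2 - 8*p + 15) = (p - 5)*(p - 3)*(p - 3)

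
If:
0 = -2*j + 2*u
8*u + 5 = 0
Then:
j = -5/8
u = -5/8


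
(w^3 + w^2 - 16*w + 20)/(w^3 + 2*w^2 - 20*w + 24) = (w + 5)/(w + 6)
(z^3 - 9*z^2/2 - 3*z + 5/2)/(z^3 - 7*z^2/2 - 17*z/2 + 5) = (z + 1)/(z + 2)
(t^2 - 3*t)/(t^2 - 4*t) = (t - 3)/(t - 4)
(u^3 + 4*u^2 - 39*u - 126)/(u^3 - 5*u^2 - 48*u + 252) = (u + 3)/(u - 6)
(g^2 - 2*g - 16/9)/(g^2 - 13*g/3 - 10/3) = (g - 8/3)/(g - 5)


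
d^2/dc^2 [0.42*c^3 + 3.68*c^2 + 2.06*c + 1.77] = 2.52*c + 7.36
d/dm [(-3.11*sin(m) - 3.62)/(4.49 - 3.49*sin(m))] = -26.5977*cos(m)/(3.49*sin(m) - 4.49)^2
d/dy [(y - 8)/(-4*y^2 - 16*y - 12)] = (-y^2 - 4*y + 2*(y - 8)*(y + 2) - 3)/(4*(y^2 + 4*y + 3)^2)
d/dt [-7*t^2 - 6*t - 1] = -14*t - 6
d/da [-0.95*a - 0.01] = -0.950000000000000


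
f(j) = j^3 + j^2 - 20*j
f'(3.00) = 13.00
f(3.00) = -24.00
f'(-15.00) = 625.00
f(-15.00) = -2850.00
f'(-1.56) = -15.82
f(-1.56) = 29.84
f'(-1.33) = -17.35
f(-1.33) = 26.02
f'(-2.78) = -2.37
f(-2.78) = 41.84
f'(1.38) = -11.53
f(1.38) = -23.07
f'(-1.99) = -12.10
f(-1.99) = 35.88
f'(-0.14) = -20.22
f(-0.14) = 2.82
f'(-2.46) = -6.77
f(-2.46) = 40.36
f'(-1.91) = -12.88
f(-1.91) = 34.88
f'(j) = 3*j^2 + 2*j - 20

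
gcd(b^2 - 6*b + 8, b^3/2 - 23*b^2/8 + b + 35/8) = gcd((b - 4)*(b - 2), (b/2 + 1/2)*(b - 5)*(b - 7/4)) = 1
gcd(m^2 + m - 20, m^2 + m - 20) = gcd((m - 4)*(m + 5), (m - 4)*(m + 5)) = m^2 + m - 20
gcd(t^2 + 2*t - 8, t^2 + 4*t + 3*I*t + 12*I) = t + 4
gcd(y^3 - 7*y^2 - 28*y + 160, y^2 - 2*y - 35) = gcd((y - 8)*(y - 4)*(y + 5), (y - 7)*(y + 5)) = y + 5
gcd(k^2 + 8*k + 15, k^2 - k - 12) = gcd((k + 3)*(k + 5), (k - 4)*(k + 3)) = k + 3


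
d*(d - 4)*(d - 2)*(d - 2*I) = d^4 - 6*d^3 - 2*I*d^3 + 8*d^2 + 12*I*d^2 - 16*I*d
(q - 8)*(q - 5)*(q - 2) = q^3 - 15*q^2 + 66*q - 80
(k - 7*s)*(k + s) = k^2 - 6*k*s - 7*s^2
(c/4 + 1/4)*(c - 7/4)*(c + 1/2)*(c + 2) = c^4/4 + 7*c^3/16 - 21*c^2/32 - 41*c/32 - 7/16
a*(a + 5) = a^2 + 5*a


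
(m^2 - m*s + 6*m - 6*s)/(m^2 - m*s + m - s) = (m + 6)/(m + 1)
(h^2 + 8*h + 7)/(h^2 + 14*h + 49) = (h + 1)/(h + 7)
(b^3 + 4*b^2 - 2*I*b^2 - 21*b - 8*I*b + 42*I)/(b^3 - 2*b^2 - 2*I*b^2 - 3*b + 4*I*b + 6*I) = (b + 7)/(b + 1)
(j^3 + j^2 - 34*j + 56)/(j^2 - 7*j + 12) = (j^2 + 5*j - 14)/(j - 3)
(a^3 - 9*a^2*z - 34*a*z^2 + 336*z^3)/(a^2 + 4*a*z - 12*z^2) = (-a^2 + 15*a*z - 56*z^2)/(-a + 2*z)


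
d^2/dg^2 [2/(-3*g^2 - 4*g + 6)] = 4*(9*g^2 + 12*g - 4*(3*g + 2)^2 - 18)/(3*g^2 + 4*g - 6)^3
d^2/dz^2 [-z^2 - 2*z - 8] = -2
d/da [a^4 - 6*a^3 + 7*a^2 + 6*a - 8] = 4*a^3 - 18*a^2 + 14*a + 6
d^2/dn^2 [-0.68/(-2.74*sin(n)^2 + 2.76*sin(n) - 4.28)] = (-20.420672*sin(n)^4 + 15.427296*sin(n)^3 + 57.349024*sin(n)^2 - 38.887296*sin(n) - 5.589056)/(2.74*sin(n)^2 - 2.76*sin(n) + 4.28)^3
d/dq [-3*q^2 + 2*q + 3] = 2 - 6*q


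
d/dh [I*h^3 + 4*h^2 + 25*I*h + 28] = 3*I*h^2 + 8*h + 25*I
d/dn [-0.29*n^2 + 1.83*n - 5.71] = 1.83 - 0.58*n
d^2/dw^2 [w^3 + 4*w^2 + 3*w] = 6*w + 8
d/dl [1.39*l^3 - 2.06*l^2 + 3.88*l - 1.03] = 4.17*l^2 - 4.12*l + 3.88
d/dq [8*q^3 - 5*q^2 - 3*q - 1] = 24*q^2 - 10*q - 3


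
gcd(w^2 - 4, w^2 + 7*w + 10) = w + 2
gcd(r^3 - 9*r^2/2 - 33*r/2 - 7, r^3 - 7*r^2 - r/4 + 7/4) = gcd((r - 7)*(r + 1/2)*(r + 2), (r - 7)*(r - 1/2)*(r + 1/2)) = r^2 - 13*r/2 - 7/2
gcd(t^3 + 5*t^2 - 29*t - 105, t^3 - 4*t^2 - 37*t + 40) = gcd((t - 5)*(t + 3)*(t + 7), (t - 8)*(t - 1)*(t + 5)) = 1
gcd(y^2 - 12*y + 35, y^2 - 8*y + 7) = y - 7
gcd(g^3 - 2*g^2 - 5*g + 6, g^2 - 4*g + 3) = g^2 - 4*g + 3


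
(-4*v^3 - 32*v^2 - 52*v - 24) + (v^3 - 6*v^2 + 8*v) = -3*v^3 - 38*v^2 - 44*v - 24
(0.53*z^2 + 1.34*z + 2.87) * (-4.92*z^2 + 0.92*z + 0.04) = -2.6076*z^4 - 6.1052*z^3 - 12.8664*z^2 + 2.694*z + 0.1148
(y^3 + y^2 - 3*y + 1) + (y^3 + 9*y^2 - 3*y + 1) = 2*y^3 + 10*y^2 - 6*y + 2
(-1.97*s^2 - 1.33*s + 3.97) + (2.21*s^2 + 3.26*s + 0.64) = 0.24*s^2 + 1.93*s + 4.61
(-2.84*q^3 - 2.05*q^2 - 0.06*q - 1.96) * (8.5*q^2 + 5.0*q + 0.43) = -24.14*q^5 - 31.625*q^4 - 11.9812*q^3 - 17.8415*q^2 - 9.8258*q - 0.8428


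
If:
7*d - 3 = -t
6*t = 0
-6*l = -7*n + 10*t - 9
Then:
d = 3/7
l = 7*n/6 + 3/2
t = 0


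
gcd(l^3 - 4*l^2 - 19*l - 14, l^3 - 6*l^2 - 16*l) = l + 2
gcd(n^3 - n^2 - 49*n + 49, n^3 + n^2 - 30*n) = 1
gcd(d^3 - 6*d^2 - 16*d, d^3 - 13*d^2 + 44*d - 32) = d - 8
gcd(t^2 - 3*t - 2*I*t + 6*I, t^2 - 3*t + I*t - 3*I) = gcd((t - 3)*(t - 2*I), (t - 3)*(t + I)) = t - 3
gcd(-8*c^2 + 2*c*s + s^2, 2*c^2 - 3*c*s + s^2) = -2*c + s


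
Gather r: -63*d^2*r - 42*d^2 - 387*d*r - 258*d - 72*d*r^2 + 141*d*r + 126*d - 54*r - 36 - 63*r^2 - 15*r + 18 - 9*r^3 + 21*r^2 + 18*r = -42*d^2 - 132*d - 9*r^3 + r^2*(-72*d - 42) + r*(-63*d^2 - 246*d - 51) - 18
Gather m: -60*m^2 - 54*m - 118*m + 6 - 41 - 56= -60*m^2 - 172*m - 91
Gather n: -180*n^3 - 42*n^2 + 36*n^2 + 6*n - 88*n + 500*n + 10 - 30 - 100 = -180*n^3 - 6*n^2 + 418*n - 120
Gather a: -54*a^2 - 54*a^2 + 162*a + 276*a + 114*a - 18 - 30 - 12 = -108*a^2 + 552*a - 60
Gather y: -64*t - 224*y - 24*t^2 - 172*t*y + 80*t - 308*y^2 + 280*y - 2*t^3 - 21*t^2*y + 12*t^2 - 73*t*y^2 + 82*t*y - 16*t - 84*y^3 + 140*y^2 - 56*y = -2*t^3 - 12*t^2 - 84*y^3 + y^2*(-73*t - 168) + y*(-21*t^2 - 90*t)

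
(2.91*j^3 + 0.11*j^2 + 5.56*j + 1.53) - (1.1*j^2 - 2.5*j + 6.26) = 2.91*j^3 - 0.99*j^2 + 8.06*j - 4.73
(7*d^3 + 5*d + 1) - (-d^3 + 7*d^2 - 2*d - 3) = 8*d^3 - 7*d^2 + 7*d + 4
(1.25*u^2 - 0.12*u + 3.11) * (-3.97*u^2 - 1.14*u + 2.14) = -4.9625*u^4 - 0.9486*u^3 - 9.5349*u^2 - 3.8022*u + 6.6554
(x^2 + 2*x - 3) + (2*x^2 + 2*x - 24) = 3*x^2 + 4*x - 27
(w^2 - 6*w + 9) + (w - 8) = w^2 - 5*w + 1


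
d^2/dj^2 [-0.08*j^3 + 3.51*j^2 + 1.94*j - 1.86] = 7.02 - 0.48*j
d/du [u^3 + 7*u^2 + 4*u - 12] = 3*u^2 + 14*u + 4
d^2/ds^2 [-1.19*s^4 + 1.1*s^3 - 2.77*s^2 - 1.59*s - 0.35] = -14.28*s^2 + 6.6*s - 5.54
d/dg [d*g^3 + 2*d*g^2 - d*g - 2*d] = d*(3*g^2 + 4*g - 1)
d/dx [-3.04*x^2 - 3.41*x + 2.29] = -6.08*x - 3.41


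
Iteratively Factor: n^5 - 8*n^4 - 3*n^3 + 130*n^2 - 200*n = (n)*(n^4 - 8*n^3 - 3*n^2 + 130*n - 200) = n*(n - 5)*(n^3 - 3*n^2 - 18*n + 40) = n*(n - 5)*(n + 4)*(n^2 - 7*n + 10) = n*(n - 5)*(n - 2)*(n + 4)*(n - 5)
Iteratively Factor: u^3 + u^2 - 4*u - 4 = (u - 2)*(u^2 + 3*u + 2) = (u - 2)*(u + 2)*(u + 1)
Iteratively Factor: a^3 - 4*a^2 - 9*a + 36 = (a - 4)*(a^2 - 9) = (a - 4)*(a + 3)*(a - 3)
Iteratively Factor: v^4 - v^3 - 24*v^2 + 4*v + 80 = (v + 2)*(v^3 - 3*v^2 - 18*v + 40) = (v - 2)*(v + 2)*(v^2 - v - 20) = (v - 2)*(v + 2)*(v + 4)*(v - 5)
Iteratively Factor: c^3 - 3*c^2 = (c)*(c^2 - 3*c) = c^2*(c - 3)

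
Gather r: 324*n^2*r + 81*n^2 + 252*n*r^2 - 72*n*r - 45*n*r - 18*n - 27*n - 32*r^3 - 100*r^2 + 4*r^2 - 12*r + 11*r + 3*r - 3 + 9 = 81*n^2 - 45*n - 32*r^3 + r^2*(252*n - 96) + r*(324*n^2 - 117*n + 2) + 6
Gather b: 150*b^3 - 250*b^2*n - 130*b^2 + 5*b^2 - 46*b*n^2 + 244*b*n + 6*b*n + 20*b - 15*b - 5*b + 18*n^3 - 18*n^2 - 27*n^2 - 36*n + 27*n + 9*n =150*b^3 + b^2*(-250*n - 125) + b*(-46*n^2 + 250*n) + 18*n^3 - 45*n^2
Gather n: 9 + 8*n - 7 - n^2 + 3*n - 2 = -n^2 + 11*n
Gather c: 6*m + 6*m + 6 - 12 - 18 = 12*m - 24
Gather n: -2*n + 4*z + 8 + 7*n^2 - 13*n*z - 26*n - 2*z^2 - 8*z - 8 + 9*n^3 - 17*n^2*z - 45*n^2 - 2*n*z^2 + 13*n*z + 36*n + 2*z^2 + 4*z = 9*n^3 + n^2*(-17*z - 38) + n*(8 - 2*z^2)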